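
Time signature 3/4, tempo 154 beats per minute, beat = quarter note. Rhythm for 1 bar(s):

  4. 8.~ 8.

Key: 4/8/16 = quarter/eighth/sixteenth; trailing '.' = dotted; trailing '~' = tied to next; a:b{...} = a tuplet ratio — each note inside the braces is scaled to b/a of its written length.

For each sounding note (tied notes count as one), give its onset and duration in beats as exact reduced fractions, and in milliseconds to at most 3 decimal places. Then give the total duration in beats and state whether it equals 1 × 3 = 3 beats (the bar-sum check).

1) 0.0ms=0b +584.416ms=3/2b
2) 584.416ms=3/2b +584.416ms=3/2b
Σ=3b of 3 (154bpm 3/4) — PASS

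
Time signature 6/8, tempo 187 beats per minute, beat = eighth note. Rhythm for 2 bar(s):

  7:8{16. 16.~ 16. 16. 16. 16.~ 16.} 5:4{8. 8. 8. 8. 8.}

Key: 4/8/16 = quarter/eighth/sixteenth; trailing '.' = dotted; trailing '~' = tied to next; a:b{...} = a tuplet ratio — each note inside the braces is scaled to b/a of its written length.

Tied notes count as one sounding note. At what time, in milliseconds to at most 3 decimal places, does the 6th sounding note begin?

note 6 onset = 6b = 1925.134ms

1. 0.0ms @ 0 + 275.019ms (6/7)
2. 275.019ms @ 6/7 + 550.038ms (12/7)
3. 825.057ms @ 18/7 + 275.019ms (6/7)
4. 1100.076ms @ 24/7 + 275.019ms (6/7)
5. 1375.095ms @ 30/7 + 550.038ms (12/7)
6. 1925.134ms @ 6 + 385.027ms (6/5)
7. 2310.16ms @ 36/5 + 385.027ms (6/5)
8. 2695.187ms @ 42/5 + 385.027ms (6/5)
9. 3080.214ms @ 48/5 + 385.027ms (6/5)
10. 3465.241ms @ 54/5 + 385.027ms (6/5)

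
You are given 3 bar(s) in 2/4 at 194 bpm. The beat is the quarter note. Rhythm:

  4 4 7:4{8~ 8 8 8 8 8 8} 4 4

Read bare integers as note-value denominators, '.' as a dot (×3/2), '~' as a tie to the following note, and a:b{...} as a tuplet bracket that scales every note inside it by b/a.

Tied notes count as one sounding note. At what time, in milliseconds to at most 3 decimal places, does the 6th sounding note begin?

1. 0.0ms @ 0 + 309.278ms (1)
2. 309.278ms @ 1 + 309.278ms (1)
3. 618.557ms @ 2 + 176.73ms (4/7)
4. 795.287ms @ 18/7 + 88.365ms (2/7)
5. 883.652ms @ 20/7 + 88.365ms (2/7)
6. 972.018ms @ 22/7 + 88.365ms (2/7)
7. 1060.383ms @ 24/7 + 88.365ms (2/7)
8. 1148.748ms @ 26/7 + 88.365ms (2/7)
9. 1237.113ms @ 4 + 309.278ms (1)
10. 1546.392ms @ 5 + 309.278ms (1)

note 6 onset = 22/7b = 972.018ms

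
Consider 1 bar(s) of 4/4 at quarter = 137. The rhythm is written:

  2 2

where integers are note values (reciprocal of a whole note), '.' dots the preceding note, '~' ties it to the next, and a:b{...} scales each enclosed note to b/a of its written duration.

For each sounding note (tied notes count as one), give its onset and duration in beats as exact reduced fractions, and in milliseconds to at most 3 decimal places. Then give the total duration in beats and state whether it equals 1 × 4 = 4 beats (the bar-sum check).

1) 0.0ms=0b +875.912ms=2b
2) 875.912ms=2b +875.912ms=2b
Σ=4b of 4 (137bpm 4/4) — PASS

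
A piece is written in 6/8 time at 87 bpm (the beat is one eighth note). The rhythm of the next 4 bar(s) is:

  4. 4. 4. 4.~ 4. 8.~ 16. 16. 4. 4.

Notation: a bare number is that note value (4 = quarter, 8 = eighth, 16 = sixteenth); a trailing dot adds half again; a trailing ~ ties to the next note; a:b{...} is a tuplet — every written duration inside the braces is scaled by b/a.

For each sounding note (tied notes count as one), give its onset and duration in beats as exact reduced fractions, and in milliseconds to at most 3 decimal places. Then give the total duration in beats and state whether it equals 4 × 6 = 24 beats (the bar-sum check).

1) 0.0ms=0b +2068.966ms=3b
2) 2068.966ms=3b +2068.966ms=3b
3) 4137.931ms=6b +2068.966ms=3b
4) 6206.897ms=9b +4137.931ms=6b
5) 10344.828ms=15b +1551.724ms=9/4b
6) 11896.552ms=69/4b +517.241ms=3/4b
7) 12413.793ms=18b +2068.966ms=3b
8) 14482.759ms=21b +2068.966ms=3b
Σ=24b of 24 (87bpm 6/8) — PASS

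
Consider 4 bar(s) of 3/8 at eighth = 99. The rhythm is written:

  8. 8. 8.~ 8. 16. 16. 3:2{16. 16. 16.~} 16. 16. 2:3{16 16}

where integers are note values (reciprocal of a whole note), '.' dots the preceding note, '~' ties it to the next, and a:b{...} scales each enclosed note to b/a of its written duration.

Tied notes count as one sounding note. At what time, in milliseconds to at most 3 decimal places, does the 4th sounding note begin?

note 4 onset = 6b = 3636.364ms

1. 0.0ms @ 0 + 909.091ms (3/2)
2. 909.091ms @ 3/2 + 909.091ms (3/2)
3. 1818.182ms @ 3 + 1818.182ms (3)
4. 3636.364ms @ 6 + 454.545ms (3/4)
5. 4090.909ms @ 27/4 + 454.545ms (3/4)
6. 4545.455ms @ 15/2 + 303.03ms (1/2)
7. 4848.485ms @ 8 + 303.03ms (1/2)
8. 5151.515ms @ 17/2 + 757.576ms (5/4)
9. 5909.091ms @ 39/4 + 454.545ms (3/4)
10. 6363.636ms @ 21/2 + 454.545ms (3/4)
11. 6818.182ms @ 45/4 + 454.545ms (3/4)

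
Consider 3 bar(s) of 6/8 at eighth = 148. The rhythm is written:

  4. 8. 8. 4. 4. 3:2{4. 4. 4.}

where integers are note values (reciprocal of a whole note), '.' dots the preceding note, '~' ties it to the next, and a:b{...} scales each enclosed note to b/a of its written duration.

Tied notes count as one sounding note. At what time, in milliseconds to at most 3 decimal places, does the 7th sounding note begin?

1. 0.0ms @ 0 + 1216.216ms (3)
2. 1216.216ms @ 3 + 608.108ms (3/2)
3. 1824.324ms @ 9/2 + 608.108ms (3/2)
4. 2432.432ms @ 6 + 1216.216ms (3)
5. 3648.649ms @ 9 + 1216.216ms (3)
6. 4864.865ms @ 12 + 810.811ms (2)
7. 5675.676ms @ 14 + 810.811ms (2)
8. 6486.486ms @ 16 + 810.811ms (2)

note 7 onset = 14b = 5675.676ms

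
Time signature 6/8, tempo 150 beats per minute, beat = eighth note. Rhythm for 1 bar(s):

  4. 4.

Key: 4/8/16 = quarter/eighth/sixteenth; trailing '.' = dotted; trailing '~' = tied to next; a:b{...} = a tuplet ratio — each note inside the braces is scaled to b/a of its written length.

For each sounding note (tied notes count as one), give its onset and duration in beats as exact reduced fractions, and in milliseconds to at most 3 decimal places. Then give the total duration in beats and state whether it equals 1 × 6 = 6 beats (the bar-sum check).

1) 0.0ms=0b +1200.0ms=3b
2) 1200.0ms=3b +1200.0ms=3b
Σ=6b of 6 (150bpm 6/8) — PASS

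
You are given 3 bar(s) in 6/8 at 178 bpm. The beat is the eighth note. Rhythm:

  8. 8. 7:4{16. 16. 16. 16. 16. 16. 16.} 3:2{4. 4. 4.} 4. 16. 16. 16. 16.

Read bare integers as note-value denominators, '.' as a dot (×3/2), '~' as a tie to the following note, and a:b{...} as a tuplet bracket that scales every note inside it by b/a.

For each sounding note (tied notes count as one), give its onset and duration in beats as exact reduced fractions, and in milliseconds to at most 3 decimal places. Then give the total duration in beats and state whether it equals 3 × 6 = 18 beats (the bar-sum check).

1) 0.0ms=0b +505.618ms=3/2b
2) 505.618ms=3/2b +505.618ms=3/2b
3) 1011.236ms=3b +144.462ms=3/7b
4) 1155.698ms=24/7b +144.462ms=3/7b
5) 1300.161ms=27/7b +144.462ms=3/7b
6) 1444.623ms=30/7b +144.462ms=3/7b
7) 1589.085ms=33/7b +144.462ms=3/7b
8) 1733.547ms=36/7b +144.462ms=3/7b
9) 1878.01ms=39/7b +144.462ms=3/7b
10) 2022.472ms=6b +674.157ms=2b
11) 2696.629ms=8b +674.157ms=2b
12) 3370.787ms=10b +674.157ms=2b
13) 4044.944ms=12b +1011.236ms=3b
14) 5056.18ms=15b +252.809ms=3/4b
15) 5308.989ms=63/4b +252.809ms=3/4b
16) 5561.798ms=33/2b +252.809ms=3/4b
17) 5814.607ms=69/4b +252.809ms=3/4b
Σ=18b of 18 (178bpm 6/8) — PASS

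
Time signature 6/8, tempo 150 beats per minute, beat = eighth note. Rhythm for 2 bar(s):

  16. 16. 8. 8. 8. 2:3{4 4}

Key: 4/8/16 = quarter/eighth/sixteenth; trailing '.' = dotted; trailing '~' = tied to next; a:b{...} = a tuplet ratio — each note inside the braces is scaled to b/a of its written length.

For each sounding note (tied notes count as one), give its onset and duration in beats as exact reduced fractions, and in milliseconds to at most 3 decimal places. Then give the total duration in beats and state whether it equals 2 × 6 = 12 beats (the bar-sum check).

1) 0.0ms=0b +300.0ms=3/4b
2) 300.0ms=3/4b +300.0ms=3/4b
3) 600.0ms=3/2b +600.0ms=3/2b
4) 1200.0ms=3b +600.0ms=3/2b
5) 1800.0ms=9/2b +600.0ms=3/2b
6) 2400.0ms=6b +1200.0ms=3b
7) 3600.0ms=9b +1200.0ms=3b
Σ=12b of 12 (150bpm 6/8) — PASS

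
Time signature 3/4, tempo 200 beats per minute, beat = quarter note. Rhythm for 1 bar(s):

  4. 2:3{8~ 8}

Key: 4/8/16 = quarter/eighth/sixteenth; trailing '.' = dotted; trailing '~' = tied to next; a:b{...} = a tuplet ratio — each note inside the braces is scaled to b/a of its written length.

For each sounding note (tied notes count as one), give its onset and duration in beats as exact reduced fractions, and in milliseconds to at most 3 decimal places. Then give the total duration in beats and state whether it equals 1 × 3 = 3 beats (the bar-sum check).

1) 0.0ms=0b +450.0ms=3/2b
2) 450.0ms=3/2b +450.0ms=3/2b
Σ=3b of 3 (200bpm 3/4) — PASS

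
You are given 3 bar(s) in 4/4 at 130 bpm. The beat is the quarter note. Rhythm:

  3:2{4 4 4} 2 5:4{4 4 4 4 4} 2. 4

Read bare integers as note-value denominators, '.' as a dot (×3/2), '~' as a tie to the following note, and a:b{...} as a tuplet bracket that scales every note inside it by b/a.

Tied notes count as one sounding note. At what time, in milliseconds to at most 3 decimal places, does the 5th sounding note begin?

1. 0.0ms @ 0 + 307.692ms (2/3)
2. 307.692ms @ 2/3 + 307.692ms (2/3)
3. 615.385ms @ 4/3 + 307.692ms (2/3)
4. 923.077ms @ 2 + 923.077ms (2)
5. 1846.154ms @ 4 + 369.231ms (4/5)
6. 2215.385ms @ 24/5 + 369.231ms (4/5)
7. 2584.615ms @ 28/5 + 369.231ms (4/5)
8. 2953.846ms @ 32/5 + 369.231ms (4/5)
9. 3323.077ms @ 36/5 + 369.231ms (4/5)
10. 3692.308ms @ 8 + 1384.615ms (3)
11. 5076.923ms @ 11 + 461.538ms (1)

note 5 onset = 4b = 1846.154ms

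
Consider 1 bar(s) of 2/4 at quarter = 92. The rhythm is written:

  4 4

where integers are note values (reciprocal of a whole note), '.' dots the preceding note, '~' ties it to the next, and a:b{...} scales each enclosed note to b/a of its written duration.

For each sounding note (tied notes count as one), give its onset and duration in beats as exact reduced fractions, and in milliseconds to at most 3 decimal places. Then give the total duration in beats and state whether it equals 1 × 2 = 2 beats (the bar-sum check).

1) 0.0ms=0b +652.174ms=1b
2) 652.174ms=1b +652.174ms=1b
Σ=2b of 2 (92bpm 2/4) — PASS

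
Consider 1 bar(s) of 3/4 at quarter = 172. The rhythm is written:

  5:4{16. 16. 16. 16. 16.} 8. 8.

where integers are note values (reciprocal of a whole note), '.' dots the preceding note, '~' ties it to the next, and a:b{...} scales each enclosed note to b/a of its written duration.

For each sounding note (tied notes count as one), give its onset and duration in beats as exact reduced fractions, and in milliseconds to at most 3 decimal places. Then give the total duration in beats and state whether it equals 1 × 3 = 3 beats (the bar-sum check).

1) 0.0ms=0b +104.651ms=3/10b
2) 104.651ms=3/10b +104.651ms=3/10b
3) 209.302ms=3/5b +104.651ms=3/10b
4) 313.953ms=9/10b +104.651ms=3/10b
5) 418.605ms=6/5b +104.651ms=3/10b
6) 523.256ms=3/2b +261.628ms=3/4b
7) 784.884ms=9/4b +261.628ms=3/4b
Σ=3b of 3 (172bpm 3/4) — PASS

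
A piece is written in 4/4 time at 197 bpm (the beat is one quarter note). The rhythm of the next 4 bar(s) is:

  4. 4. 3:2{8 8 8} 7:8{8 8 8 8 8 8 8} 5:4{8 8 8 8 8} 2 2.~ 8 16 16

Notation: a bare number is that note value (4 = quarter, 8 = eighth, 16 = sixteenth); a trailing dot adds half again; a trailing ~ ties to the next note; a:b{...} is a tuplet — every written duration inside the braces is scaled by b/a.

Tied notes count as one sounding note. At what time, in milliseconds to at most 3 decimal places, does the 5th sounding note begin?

1. 0.0ms @ 0 + 456.853ms (3/2)
2. 456.853ms @ 3/2 + 456.853ms (3/2)
3. 913.706ms @ 3 + 101.523ms (1/3)
4. 1015.228ms @ 10/3 + 101.523ms (1/3)
5. 1116.751ms @ 11/3 + 101.523ms (1/3)
6. 1218.274ms @ 4 + 174.039ms (4/7)
7. 1392.313ms @ 32/7 + 174.039ms (4/7)
8. 1566.352ms @ 36/7 + 174.039ms (4/7)
9. 1740.392ms @ 40/7 + 174.039ms (4/7)
10. 1914.431ms @ 44/7 + 174.039ms (4/7)
11. 2088.47ms @ 48/7 + 174.039ms (4/7)
12. 2262.509ms @ 52/7 + 174.039ms (4/7)
13. 2436.548ms @ 8 + 121.827ms (2/5)
14. 2558.376ms @ 42/5 + 121.827ms (2/5)
15. 2680.203ms @ 44/5 + 121.827ms (2/5)
16. 2802.03ms @ 46/5 + 121.827ms (2/5)
17. 2923.858ms @ 48/5 + 121.827ms (2/5)
18. 3045.685ms @ 10 + 609.137ms (2)
19. 3654.822ms @ 12 + 1065.99ms (7/2)
20. 4720.812ms @ 31/2 + 76.142ms (1/4)
21. 4796.954ms @ 63/4 + 76.142ms (1/4)

note 5 onset = 11/3b = 1116.751ms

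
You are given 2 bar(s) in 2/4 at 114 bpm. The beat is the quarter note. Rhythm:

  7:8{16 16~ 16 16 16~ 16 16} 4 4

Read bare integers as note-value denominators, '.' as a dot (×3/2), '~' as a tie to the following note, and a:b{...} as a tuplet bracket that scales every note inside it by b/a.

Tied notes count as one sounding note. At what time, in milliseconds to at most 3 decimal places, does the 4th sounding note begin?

note 4 onset = 8/7b = 601.504ms

1. 0.0ms @ 0 + 150.376ms (2/7)
2. 150.376ms @ 2/7 + 300.752ms (4/7)
3. 451.128ms @ 6/7 + 150.376ms (2/7)
4. 601.504ms @ 8/7 + 300.752ms (4/7)
5. 902.256ms @ 12/7 + 150.376ms (2/7)
6. 1052.632ms @ 2 + 526.316ms (1)
7. 1578.947ms @ 3 + 526.316ms (1)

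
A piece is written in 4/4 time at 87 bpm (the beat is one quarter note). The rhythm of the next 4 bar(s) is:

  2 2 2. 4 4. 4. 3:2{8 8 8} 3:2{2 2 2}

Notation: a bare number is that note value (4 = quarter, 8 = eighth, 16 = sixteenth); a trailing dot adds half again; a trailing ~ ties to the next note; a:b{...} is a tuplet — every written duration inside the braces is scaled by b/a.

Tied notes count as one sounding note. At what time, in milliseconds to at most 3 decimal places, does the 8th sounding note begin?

1. 0.0ms @ 0 + 1379.31ms (2)
2. 1379.31ms @ 2 + 1379.31ms (2)
3. 2758.621ms @ 4 + 2068.966ms (3)
4. 4827.586ms @ 7 + 689.655ms (1)
5. 5517.241ms @ 8 + 1034.483ms (3/2)
6. 6551.724ms @ 19/2 + 1034.483ms (3/2)
7. 7586.207ms @ 11 + 229.885ms (1/3)
8. 7816.092ms @ 34/3 + 229.885ms (1/3)
9. 8045.977ms @ 35/3 + 229.885ms (1/3)
10. 8275.862ms @ 12 + 919.54ms (4/3)
11. 9195.402ms @ 40/3 + 919.54ms (4/3)
12. 10114.943ms @ 44/3 + 919.54ms (4/3)

note 8 onset = 34/3b = 7816.092ms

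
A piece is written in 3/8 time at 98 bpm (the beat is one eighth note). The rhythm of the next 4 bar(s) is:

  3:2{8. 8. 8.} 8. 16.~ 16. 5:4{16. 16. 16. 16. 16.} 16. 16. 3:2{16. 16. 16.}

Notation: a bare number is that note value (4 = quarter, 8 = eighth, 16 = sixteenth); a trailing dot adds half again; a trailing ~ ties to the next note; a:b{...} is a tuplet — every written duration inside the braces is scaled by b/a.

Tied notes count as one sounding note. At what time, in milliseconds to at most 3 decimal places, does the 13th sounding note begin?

note 13 onset = 21/2b = 6428.571ms

1. 0.0ms @ 0 + 612.245ms (1)
2. 612.245ms @ 1 + 612.245ms (1)
3. 1224.49ms @ 2 + 612.245ms (1)
4. 1836.735ms @ 3 + 918.367ms (3/2)
5. 2755.102ms @ 9/2 + 918.367ms (3/2)
6. 3673.469ms @ 6 + 367.347ms (3/5)
7. 4040.816ms @ 33/5 + 367.347ms (3/5)
8. 4408.163ms @ 36/5 + 367.347ms (3/5)
9. 4775.51ms @ 39/5 + 367.347ms (3/5)
10. 5142.857ms @ 42/5 + 367.347ms (3/5)
11. 5510.204ms @ 9 + 459.184ms (3/4)
12. 5969.388ms @ 39/4 + 459.184ms (3/4)
13. 6428.571ms @ 21/2 + 306.122ms (1/2)
14. 6734.694ms @ 11 + 306.122ms (1/2)
15. 7040.816ms @ 23/2 + 306.122ms (1/2)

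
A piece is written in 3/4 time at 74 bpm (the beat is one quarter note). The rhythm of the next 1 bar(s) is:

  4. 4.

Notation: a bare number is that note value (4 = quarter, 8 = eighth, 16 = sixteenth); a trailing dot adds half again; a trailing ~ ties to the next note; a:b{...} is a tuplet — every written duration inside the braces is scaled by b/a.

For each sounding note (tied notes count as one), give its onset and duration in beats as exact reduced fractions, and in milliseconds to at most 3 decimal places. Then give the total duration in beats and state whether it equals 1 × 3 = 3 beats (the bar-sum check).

1) 0.0ms=0b +1216.216ms=3/2b
2) 1216.216ms=3/2b +1216.216ms=3/2b
Σ=3b of 3 (74bpm 3/4) — PASS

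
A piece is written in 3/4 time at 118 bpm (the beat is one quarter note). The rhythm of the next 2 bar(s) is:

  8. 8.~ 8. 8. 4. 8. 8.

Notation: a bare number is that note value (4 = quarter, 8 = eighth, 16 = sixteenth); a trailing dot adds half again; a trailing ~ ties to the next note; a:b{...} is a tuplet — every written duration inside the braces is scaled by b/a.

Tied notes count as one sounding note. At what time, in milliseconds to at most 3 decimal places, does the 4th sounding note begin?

note 4 onset = 3b = 1525.424ms

1. 0.0ms @ 0 + 381.356ms (3/4)
2. 381.356ms @ 3/4 + 762.712ms (3/2)
3. 1144.068ms @ 9/4 + 381.356ms (3/4)
4. 1525.424ms @ 3 + 762.712ms (3/2)
5. 2288.136ms @ 9/2 + 381.356ms (3/4)
6. 2669.492ms @ 21/4 + 381.356ms (3/4)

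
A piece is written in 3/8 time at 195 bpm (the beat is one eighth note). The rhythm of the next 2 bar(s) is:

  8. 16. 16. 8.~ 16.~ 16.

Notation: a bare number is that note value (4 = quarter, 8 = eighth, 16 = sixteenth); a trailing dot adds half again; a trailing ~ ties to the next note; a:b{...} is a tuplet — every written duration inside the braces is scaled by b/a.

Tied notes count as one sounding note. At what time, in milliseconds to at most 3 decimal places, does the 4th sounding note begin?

1. 0.0ms @ 0 + 461.538ms (3/2)
2. 461.538ms @ 3/2 + 230.769ms (3/4)
3. 692.308ms @ 9/4 + 230.769ms (3/4)
4. 923.077ms @ 3 + 923.077ms (3)

note 4 onset = 3b = 923.077ms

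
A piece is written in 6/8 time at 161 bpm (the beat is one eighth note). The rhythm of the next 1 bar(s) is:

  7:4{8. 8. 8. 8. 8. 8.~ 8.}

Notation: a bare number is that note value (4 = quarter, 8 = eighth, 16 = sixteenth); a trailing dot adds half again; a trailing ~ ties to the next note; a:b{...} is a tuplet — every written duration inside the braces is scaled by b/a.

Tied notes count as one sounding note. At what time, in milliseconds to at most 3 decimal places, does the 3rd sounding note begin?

note 3 onset = 12/7b = 638.864ms

1. 0.0ms @ 0 + 319.432ms (6/7)
2. 319.432ms @ 6/7 + 319.432ms (6/7)
3. 638.864ms @ 12/7 + 319.432ms (6/7)
4. 958.296ms @ 18/7 + 319.432ms (6/7)
5. 1277.728ms @ 24/7 + 319.432ms (6/7)
6. 1597.161ms @ 30/7 + 638.864ms (12/7)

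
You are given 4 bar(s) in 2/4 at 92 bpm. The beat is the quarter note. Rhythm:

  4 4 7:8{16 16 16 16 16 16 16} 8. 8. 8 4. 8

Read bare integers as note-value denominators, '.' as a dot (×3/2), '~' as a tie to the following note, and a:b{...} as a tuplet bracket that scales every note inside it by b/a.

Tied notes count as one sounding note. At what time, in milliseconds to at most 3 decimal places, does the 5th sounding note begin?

1. 0.0ms @ 0 + 652.174ms (1)
2. 652.174ms @ 1 + 652.174ms (1)
3. 1304.348ms @ 2 + 186.335ms (2/7)
4. 1490.683ms @ 16/7 + 186.335ms (2/7)
5. 1677.019ms @ 18/7 + 186.335ms (2/7)
6. 1863.354ms @ 20/7 + 186.335ms (2/7)
7. 2049.689ms @ 22/7 + 186.335ms (2/7)
8. 2236.025ms @ 24/7 + 186.335ms (2/7)
9. 2422.36ms @ 26/7 + 186.335ms (2/7)
10. 2608.696ms @ 4 + 489.13ms (3/4)
11. 3097.826ms @ 19/4 + 489.13ms (3/4)
12. 3586.957ms @ 11/2 + 326.087ms (1/2)
13. 3913.043ms @ 6 + 978.261ms (3/2)
14. 4891.304ms @ 15/2 + 326.087ms (1/2)

note 5 onset = 18/7b = 1677.019ms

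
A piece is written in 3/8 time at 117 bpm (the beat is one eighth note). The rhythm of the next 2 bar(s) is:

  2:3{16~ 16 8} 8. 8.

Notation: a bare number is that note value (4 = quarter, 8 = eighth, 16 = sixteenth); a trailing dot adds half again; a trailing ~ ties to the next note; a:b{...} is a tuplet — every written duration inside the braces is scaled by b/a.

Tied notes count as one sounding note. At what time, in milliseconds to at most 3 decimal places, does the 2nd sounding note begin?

note 2 onset = 3/2b = 769.231ms

1. 0.0ms @ 0 + 769.231ms (3/2)
2. 769.231ms @ 3/2 + 769.231ms (3/2)
3. 1538.462ms @ 3 + 769.231ms (3/2)
4. 2307.692ms @ 9/2 + 769.231ms (3/2)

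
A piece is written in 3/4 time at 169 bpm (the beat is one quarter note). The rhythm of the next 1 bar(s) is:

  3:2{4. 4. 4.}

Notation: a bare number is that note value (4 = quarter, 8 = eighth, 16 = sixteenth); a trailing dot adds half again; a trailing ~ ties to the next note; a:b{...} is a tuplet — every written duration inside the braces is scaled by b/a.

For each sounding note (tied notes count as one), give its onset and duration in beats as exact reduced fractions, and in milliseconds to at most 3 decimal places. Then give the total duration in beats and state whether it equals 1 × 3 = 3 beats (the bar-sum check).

1) 0.0ms=0b +355.03ms=1b
2) 355.03ms=1b +355.03ms=1b
3) 710.059ms=2b +355.03ms=1b
Σ=3b of 3 (169bpm 3/4) — PASS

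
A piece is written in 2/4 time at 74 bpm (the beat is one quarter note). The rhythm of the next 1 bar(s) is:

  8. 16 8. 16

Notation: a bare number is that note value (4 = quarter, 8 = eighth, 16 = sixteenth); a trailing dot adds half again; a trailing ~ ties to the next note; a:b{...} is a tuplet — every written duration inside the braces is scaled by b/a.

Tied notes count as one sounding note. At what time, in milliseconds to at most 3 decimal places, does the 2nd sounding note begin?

note 2 onset = 3/4b = 608.108ms

1. 0.0ms @ 0 + 608.108ms (3/4)
2. 608.108ms @ 3/4 + 202.703ms (1/4)
3. 810.811ms @ 1 + 608.108ms (3/4)
4. 1418.919ms @ 7/4 + 202.703ms (1/4)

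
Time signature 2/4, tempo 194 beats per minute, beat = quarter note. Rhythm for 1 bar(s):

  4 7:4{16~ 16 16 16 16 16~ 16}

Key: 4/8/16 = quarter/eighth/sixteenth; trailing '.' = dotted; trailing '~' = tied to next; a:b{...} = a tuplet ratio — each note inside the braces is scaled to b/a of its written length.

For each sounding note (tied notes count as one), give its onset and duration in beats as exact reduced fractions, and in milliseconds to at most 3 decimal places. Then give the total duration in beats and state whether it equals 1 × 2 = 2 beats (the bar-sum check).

1) 0.0ms=0b +309.278ms=1b
2) 309.278ms=1b +88.365ms=2/7b
3) 397.644ms=9/7b +44.183ms=1/7b
4) 441.826ms=10/7b +44.183ms=1/7b
5) 486.009ms=11/7b +44.183ms=1/7b
6) 530.191ms=12/7b +88.365ms=2/7b
Σ=2b of 2 (194bpm 2/4) — PASS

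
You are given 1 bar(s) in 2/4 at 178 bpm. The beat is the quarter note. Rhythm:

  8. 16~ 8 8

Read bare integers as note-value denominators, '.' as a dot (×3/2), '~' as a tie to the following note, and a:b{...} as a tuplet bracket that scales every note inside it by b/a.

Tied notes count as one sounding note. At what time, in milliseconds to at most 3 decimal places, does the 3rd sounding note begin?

1. 0.0ms @ 0 + 252.809ms (3/4)
2. 252.809ms @ 3/4 + 252.809ms (3/4)
3. 505.618ms @ 3/2 + 168.539ms (1/2)

note 3 onset = 3/2b = 505.618ms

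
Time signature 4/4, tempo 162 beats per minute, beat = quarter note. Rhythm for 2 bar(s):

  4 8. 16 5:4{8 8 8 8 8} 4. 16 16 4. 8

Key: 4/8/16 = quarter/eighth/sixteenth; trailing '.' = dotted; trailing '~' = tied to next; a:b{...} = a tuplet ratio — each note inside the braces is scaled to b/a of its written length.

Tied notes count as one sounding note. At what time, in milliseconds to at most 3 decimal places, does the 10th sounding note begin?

1. 0.0ms @ 0 + 370.37ms (1)
2. 370.37ms @ 1 + 277.778ms (3/4)
3. 648.148ms @ 7/4 + 92.593ms (1/4)
4. 740.741ms @ 2 + 148.148ms (2/5)
5. 888.889ms @ 12/5 + 148.148ms (2/5)
6. 1037.037ms @ 14/5 + 148.148ms (2/5)
7. 1185.185ms @ 16/5 + 148.148ms (2/5)
8. 1333.333ms @ 18/5 + 148.148ms (2/5)
9. 1481.481ms @ 4 + 555.556ms (3/2)
10. 2037.037ms @ 11/2 + 92.593ms (1/4)
11. 2129.63ms @ 23/4 + 92.593ms (1/4)
12. 2222.222ms @ 6 + 555.556ms (3/2)
13. 2777.778ms @ 15/2 + 185.185ms (1/2)

note 10 onset = 11/2b = 2037.037ms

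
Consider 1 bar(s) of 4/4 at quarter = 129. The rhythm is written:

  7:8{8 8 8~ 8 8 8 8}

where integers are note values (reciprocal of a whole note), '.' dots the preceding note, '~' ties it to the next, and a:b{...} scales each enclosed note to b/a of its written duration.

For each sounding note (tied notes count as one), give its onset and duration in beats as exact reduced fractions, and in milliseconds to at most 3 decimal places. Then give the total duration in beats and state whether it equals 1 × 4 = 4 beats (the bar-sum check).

1) 0.0ms=0b +265.781ms=4/7b
2) 265.781ms=4/7b +265.781ms=4/7b
3) 531.561ms=8/7b +531.561ms=8/7b
4) 1063.123ms=16/7b +265.781ms=4/7b
5) 1328.904ms=20/7b +265.781ms=4/7b
6) 1594.684ms=24/7b +265.781ms=4/7b
Σ=4b of 4 (129bpm 4/4) — PASS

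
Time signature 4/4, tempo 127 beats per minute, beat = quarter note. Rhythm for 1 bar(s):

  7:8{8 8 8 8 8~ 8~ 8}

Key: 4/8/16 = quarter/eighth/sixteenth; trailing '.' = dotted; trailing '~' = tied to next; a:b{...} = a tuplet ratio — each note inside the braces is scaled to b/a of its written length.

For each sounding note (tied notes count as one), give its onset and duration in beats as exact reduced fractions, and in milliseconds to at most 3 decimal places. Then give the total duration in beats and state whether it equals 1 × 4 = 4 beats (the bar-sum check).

1) 0.0ms=0b +269.966ms=4/7b
2) 269.966ms=4/7b +269.966ms=4/7b
3) 539.933ms=8/7b +269.966ms=4/7b
4) 809.899ms=12/7b +269.966ms=4/7b
5) 1079.865ms=16/7b +809.899ms=12/7b
Σ=4b of 4 (127bpm 4/4) — PASS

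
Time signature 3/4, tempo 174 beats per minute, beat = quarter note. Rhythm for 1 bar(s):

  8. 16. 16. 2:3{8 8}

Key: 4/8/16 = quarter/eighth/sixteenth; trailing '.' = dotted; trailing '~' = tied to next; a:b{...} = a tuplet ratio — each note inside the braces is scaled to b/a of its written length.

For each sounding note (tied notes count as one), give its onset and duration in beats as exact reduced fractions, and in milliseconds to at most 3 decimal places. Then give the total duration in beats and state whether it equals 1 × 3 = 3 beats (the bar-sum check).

1) 0.0ms=0b +258.621ms=3/4b
2) 258.621ms=3/4b +129.31ms=3/8b
3) 387.931ms=9/8b +129.31ms=3/8b
4) 517.241ms=3/2b +258.621ms=3/4b
5) 775.862ms=9/4b +258.621ms=3/4b
Σ=3b of 3 (174bpm 3/4) — PASS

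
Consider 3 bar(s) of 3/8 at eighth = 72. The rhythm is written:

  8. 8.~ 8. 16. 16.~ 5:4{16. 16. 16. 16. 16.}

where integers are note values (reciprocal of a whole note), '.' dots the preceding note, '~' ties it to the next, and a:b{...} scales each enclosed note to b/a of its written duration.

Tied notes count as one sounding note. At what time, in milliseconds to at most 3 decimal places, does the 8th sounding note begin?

note 8 onset = 42/5b = 7000.0ms

1. 0.0ms @ 0 + 1250.0ms (3/2)
2. 1250.0ms @ 3/2 + 2500.0ms (3)
3. 3750.0ms @ 9/2 + 625.0ms (3/4)
4. 4375.0ms @ 21/4 + 1125.0ms (27/20)
5. 5500.0ms @ 33/5 + 500.0ms (3/5)
6. 6000.0ms @ 36/5 + 500.0ms (3/5)
7. 6500.0ms @ 39/5 + 500.0ms (3/5)
8. 7000.0ms @ 42/5 + 500.0ms (3/5)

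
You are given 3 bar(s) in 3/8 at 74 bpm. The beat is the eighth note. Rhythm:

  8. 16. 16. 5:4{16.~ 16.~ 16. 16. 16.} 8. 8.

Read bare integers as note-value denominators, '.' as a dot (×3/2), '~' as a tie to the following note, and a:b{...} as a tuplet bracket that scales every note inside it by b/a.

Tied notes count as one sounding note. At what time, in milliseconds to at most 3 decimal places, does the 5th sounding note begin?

note 5 onset = 24/5b = 3891.892ms

1. 0.0ms @ 0 + 1216.216ms (3/2)
2. 1216.216ms @ 3/2 + 608.108ms (3/4)
3. 1824.324ms @ 9/4 + 608.108ms (3/4)
4. 2432.432ms @ 3 + 1459.459ms (9/5)
5. 3891.892ms @ 24/5 + 486.486ms (3/5)
6. 4378.378ms @ 27/5 + 486.486ms (3/5)
7. 4864.865ms @ 6 + 1216.216ms (3/2)
8. 6081.081ms @ 15/2 + 1216.216ms (3/2)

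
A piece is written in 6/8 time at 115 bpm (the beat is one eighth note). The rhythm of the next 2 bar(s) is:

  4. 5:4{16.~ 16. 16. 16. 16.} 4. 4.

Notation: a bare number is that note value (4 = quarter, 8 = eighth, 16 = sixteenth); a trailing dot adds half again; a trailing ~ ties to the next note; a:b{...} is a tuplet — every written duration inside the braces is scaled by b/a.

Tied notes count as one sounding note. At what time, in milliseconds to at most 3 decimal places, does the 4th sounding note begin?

note 4 onset = 24/5b = 2504.348ms

1. 0.0ms @ 0 + 1565.217ms (3)
2. 1565.217ms @ 3 + 626.087ms (6/5)
3. 2191.304ms @ 21/5 + 313.043ms (3/5)
4. 2504.348ms @ 24/5 + 313.043ms (3/5)
5. 2817.391ms @ 27/5 + 313.043ms (3/5)
6. 3130.435ms @ 6 + 1565.217ms (3)
7. 4695.652ms @ 9 + 1565.217ms (3)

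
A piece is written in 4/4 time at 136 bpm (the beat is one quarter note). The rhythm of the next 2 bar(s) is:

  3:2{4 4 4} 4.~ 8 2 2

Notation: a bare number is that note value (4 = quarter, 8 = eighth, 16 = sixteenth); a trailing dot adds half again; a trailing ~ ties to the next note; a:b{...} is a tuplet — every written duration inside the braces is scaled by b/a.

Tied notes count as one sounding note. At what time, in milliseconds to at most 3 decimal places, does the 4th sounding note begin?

1. 0.0ms @ 0 + 294.118ms (2/3)
2. 294.118ms @ 2/3 + 294.118ms (2/3)
3. 588.235ms @ 4/3 + 294.118ms (2/3)
4. 882.353ms @ 2 + 882.353ms (2)
5. 1764.706ms @ 4 + 882.353ms (2)
6. 2647.059ms @ 6 + 882.353ms (2)

note 4 onset = 2b = 882.353ms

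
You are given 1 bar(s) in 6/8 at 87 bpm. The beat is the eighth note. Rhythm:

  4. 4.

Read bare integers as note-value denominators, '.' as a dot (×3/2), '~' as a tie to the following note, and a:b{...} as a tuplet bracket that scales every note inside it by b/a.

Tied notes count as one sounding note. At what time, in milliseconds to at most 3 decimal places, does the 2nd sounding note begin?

1. 0.0ms @ 0 + 2068.966ms (3)
2. 2068.966ms @ 3 + 2068.966ms (3)

note 2 onset = 3b = 2068.966ms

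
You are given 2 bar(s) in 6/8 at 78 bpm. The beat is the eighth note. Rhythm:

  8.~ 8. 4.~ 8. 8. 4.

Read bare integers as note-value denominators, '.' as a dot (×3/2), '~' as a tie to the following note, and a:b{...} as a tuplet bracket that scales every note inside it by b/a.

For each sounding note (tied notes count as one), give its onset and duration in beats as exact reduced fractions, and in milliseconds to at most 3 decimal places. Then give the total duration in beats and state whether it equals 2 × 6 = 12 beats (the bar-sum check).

1) 0.0ms=0b +2307.692ms=3b
2) 2307.692ms=3b +3461.538ms=9/2b
3) 5769.231ms=15/2b +1153.846ms=3/2b
4) 6923.077ms=9b +2307.692ms=3b
Σ=12b of 12 (78bpm 6/8) — PASS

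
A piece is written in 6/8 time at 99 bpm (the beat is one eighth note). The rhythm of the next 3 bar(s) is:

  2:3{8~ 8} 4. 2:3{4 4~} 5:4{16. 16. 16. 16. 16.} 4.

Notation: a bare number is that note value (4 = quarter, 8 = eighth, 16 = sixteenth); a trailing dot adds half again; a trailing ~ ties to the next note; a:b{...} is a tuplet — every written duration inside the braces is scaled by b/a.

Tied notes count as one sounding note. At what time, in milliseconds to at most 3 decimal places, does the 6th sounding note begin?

1. 0.0ms @ 0 + 1818.182ms (3)
2. 1818.182ms @ 3 + 1818.182ms (3)
3. 3636.364ms @ 6 + 1818.182ms (3)
4. 5454.545ms @ 9 + 2181.818ms (18/5)
5. 7636.364ms @ 63/5 + 363.636ms (3/5)
6. 8000.0ms @ 66/5 + 363.636ms (3/5)
7. 8363.636ms @ 69/5 + 363.636ms (3/5)
8. 8727.273ms @ 72/5 + 363.636ms (3/5)
9. 9090.909ms @ 15 + 1818.182ms (3)

note 6 onset = 66/5b = 8000.0ms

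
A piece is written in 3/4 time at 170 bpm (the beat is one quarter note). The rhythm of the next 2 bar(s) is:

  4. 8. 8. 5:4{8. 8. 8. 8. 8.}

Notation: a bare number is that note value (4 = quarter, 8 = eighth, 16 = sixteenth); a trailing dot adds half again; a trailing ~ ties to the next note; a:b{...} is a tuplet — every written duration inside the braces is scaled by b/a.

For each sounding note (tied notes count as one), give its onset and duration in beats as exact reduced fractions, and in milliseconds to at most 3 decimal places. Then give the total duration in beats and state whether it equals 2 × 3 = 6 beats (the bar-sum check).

1) 0.0ms=0b +529.412ms=3/2b
2) 529.412ms=3/2b +264.706ms=3/4b
3) 794.118ms=9/4b +264.706ms=3/4b
4) 1058.824ms=3b +211.765ms=3/5b
5) 1270.588ms=18/5b +211.765ms=3/5b
6) 1482.353ms=21/5b +211.765ms=3/5b
7) 1694.118ms=24/5b +211.765ms=3/5b
8) 1905.882ms=27/5b +211.765ms=3/5b
Σ=6b of 6 (170bpm 3/4) — PASS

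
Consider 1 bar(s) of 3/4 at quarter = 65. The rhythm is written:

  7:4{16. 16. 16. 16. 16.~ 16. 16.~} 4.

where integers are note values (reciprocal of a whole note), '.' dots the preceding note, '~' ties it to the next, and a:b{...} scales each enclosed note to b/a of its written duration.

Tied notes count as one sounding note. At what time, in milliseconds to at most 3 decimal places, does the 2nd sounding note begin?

1. 0.0ms @ 0 + 197.802ms (3/14)
2. 197.802ms @ 3/14 + 197.802ms (3/14)
3. 395.604ms @ 3/7 + 197.802ms (3/14)
4. 593.407ms @ 9/14 + 197.802ms (3/14)
5. 791.209ms @ 6/7 + 395.604ms (3/7)
6. 1186.813ms @ 9/7 + 1582.418ms (12/7)

note 2 onset = 3/14b = 197.802ms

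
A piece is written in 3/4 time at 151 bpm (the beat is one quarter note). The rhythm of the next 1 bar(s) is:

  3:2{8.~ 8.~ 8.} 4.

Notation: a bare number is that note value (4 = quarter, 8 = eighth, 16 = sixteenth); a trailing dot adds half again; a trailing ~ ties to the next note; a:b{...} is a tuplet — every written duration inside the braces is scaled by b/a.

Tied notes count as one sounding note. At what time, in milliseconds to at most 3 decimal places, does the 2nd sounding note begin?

note 2 onset = 3/2b = 596.026ms

1. 0.0ms @ 0 + 596.026ms (3/2)
2. 596.026ms @ 3/2 + 596.026ms (3/2)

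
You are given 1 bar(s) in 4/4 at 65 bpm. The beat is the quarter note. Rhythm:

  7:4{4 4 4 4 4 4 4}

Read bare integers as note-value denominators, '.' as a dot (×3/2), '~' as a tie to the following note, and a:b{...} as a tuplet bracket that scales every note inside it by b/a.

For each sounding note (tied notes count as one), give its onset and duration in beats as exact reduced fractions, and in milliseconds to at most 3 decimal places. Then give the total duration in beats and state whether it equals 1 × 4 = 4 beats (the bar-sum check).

1) 0.0ms=0b +527.473ms=4/7b
2) 527.473ms=4/7b +527.473ms=4/7b
3) 1054.945ms=8/7b +527.473ms=4/7b
4) 1582.418ms=12/7b +527.473ms=4/7b
5) 2109.89ms=16/7b +527.473ms=4/7b
6) 2637.363ms=20/7b +527.473ms=4/7b
7) 3164.835ms=24/7b +527.473ms=4/7b
Σ=4b of 4 (65bpm 4/4) — PASS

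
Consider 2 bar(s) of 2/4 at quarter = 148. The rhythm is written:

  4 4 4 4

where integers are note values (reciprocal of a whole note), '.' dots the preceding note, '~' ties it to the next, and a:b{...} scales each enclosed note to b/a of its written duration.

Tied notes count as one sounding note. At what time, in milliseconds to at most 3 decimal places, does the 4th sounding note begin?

1. 0.0ms @ 0 + 405.405ms (1)
2. 405.405ms @ 1 + 405.405ms (1)
3. 810.811ms @ 2 + 405.405ms (1)
4. 1216.216ms @ 3 + 405.405ms (1)

note 4 onset = 3b = 1216.216ms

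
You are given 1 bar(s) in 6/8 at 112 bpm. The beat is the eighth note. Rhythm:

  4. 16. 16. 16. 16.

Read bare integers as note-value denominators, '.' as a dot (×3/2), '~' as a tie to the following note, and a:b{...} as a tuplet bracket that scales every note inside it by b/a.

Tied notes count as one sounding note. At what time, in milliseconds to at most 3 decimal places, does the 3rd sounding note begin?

note 3 onset = 15/4b = 2008.929ms

1. 0.0ms @ 0 + 1607.143ms (3)
2. 1607.143ms @ 3 + 401.786ms (3/4)
3. 2008.929ms @ 15/4 + 401.786ms (3/4)
4. 2410.714ms @ 9/2 + 401.786ms (3/4)
5. 2812.5ms @ 21/4 + 401.786ms (3/4)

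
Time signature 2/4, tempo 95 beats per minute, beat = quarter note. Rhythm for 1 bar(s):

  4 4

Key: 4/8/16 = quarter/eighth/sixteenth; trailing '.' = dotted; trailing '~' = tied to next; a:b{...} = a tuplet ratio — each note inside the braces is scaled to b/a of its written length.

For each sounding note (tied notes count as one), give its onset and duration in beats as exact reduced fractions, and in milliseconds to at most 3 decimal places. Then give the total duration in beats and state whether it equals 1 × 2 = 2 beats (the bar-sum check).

1) 0.0ms=0b +631.579ms=1b
2) 631.579ms=1b +631.579ms=1b
Σ=2b of 2 (95bpm 2/4) — PASS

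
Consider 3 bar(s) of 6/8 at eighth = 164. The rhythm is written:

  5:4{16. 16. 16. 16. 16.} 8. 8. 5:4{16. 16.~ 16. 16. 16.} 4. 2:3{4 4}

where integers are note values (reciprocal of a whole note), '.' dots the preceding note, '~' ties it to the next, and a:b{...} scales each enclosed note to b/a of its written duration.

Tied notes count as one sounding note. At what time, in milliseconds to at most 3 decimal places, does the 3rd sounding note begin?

1. 0.0ms @ 0 + 219.512ms (3/5)
2. 219.512ms @ 3/5 + 219.512ms (3/5)
3. 439.024ms @ 6/5 + 219.512ms (3/5)
4. 658.537ms @ 9/5 + 219.512ms (3/5)
5. 878.049ms @ 12/5 + 219.512ms (3/5)
6. 1097.561ms @ 3 + 548.78ms (3/2)
7. 1646.341ms @ 9/2 + 548.78ms (3/2)
8. 2195.122ms @ 6 + 219.512ms (3/5)
9. 2414.634ms @ 33/5 + 439.024ms (6/5)
10. 2853.659ms @ 39/5 + 219.512ms (3/5)
11. 3073.171ms @ 42/5 + 219.512ms (3/5)
12. 3292.683ms @ 9 + 1097.561ms (3)
13. 4390.244ms @ 12 + 1097.561ms (3)
14. 5487.805ms @ 15 + 1097.561ms (3)

note 3 onset = 6/5b = 439.024ms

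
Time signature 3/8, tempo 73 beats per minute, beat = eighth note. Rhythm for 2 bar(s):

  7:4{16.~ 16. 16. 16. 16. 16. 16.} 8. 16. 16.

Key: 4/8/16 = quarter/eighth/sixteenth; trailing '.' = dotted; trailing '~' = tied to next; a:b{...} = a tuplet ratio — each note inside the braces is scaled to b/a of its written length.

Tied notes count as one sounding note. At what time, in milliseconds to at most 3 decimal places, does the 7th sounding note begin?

note 7 onset = 3b = 2465.753ms

1. 0.0ms @ 0 + 704.501ms (6/7)
2. 704.501ms @ 6/7 + 352.25ms (3/7)
3. 1056.751ms @ 9/7 + 352.25ms (3/7)
4. 1409.002ms @ 12/7 + 352.25ms (3/7)
5. 1761.252ms @ 15/7 + 352.25ms (3/7)
6. 2113.503ms @ 18/7 + 352.25ms (3/7)
7. 2465.753ms @ 3 + 1232.877ms (3/2)
8. 3698.63ms @ 9/2 + 616.438ms (3/4)
9. 4315.068ms @ 21/4 + 616.438ms (3/4)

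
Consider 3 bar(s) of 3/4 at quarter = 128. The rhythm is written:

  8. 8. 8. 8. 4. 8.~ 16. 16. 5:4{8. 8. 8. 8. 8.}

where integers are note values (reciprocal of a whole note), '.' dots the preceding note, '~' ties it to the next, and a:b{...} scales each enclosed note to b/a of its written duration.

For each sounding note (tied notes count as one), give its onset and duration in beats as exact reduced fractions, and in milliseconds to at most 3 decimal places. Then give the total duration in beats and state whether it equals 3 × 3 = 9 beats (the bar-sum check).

1) 0.0ms=0b +351.562ms=3/4b
2) 351.562ms=3/4b +351.562ms=3/4b
3) 703.125ms=3/2b +351.562ms=3/4b
4) 1054.688ms=9/4b +351.562ms=3/4b
5) 1406.25ms=3b +703.125ms=3/2b
6) 2109.375ms=9/2b +527.344ms=9/8b
7) 2636.719ms=45/8b +175.781ms=3/8b
8) 2812.5ms=6b +281.25ms=3/5b
9) 3093.75ms=33/5b +281.25ms=3/5b
10) 3375.0ms=36/5b +281.25ms=3/5b
11) 3656.25ms=39/5b +281.25ms=3/5b
12) 3937.5ms=42/5b +281.25ms=3/5b
Σ=9b of 9 (128bpm 3/4) — PASS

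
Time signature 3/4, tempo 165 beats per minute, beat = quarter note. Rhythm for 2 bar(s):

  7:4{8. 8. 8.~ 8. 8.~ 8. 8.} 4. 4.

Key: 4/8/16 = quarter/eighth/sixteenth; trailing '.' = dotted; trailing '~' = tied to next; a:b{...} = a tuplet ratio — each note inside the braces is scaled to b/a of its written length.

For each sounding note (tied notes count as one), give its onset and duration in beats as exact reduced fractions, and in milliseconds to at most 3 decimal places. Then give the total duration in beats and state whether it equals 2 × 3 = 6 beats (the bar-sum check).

1) 0.0ms=0b +155.844ms=3/7b
2) 155.844ms=3/7b +155.844ms=3/7b
3) 311.688ms=6/7b +311.688ms=6/7b
4) 623.377ms=12/7b +311.688ms=6/7b
5) 935.065ms=18/7b +155.844ms=3/7b
6) 1090.909ms=3b +545.455ms=3/2b
7) 1636.364ms=9/2b +545.455ms=3/2b
Σ=6b of 6 (165bpm 3/4) — PASS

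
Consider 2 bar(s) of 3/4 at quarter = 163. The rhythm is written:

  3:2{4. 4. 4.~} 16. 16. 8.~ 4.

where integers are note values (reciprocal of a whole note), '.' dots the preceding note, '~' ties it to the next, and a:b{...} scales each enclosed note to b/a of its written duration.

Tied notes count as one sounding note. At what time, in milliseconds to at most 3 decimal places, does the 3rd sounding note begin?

note 3 onset = 2b = 736.196ms

1. 0.0ms @ 0 + 368.098ms (1)
2. 368.098ms @ 1 + 368.098ms (1)
3. 736.196ms @ 2 + 506.135ms (11/8)
4. 1242.331ms @ 27/8 + 138.037ms (3/8)
5. 1380.368ms @ 15/4 + 828.221ms (9/4)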